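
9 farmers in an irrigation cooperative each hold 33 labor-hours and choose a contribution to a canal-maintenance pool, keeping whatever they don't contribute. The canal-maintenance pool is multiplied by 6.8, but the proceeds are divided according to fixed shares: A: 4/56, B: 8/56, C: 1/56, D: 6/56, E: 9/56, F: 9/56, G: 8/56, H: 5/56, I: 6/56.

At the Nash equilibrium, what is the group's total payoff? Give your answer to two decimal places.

679.80 labor-hours

Each unit j contributes comes back to j as 6.8 × (j's share), so j prefers to contribute only if that share exceeds 1/6.8 = 0.1471; otherwise keeping the unit dominates.
E and F clear that bar, contributing 33 each; the remaining 7 contribute 0. Total contributed: 66.
The canal-maintenance pool pays out 6.8 × 66 = 448.80 in total (split across the unequal shares, but the aggregate is all that matters for the group sum).
The 7 free-riders keep 33 each, adding 231. Group total = 231 + 448.80 = 679.80.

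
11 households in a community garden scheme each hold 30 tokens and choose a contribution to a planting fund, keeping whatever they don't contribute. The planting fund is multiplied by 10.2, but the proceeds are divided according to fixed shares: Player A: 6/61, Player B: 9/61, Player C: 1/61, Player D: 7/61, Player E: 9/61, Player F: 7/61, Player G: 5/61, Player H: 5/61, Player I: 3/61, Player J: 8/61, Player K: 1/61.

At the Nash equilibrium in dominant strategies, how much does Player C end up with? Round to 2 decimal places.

Each unit j contributes comes back to j as 10.2 × (j's share), so j prefers to contribute only if that share exceeds 1/10.2 = 0.0980; otherwise keeping the unit dominates.
Player A, Player B, Player D, Player E, Player F and Player J clear that bar, contributing 30 each; the remaining 5 contribute 0. Total contributed: 180.
Player C keeps 30 and receives 10.2 × 180 × 1/61 = 30.10 from the planting fund, for a payoff of 60.10.

60.10 tokens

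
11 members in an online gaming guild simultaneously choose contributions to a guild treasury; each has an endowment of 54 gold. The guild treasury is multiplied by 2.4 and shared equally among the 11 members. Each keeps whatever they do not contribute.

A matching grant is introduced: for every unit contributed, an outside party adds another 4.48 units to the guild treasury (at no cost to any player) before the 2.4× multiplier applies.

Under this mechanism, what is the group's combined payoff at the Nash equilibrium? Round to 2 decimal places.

7812.29 gold

The effective private return per unit is now 2.4 × 5.48 / 11 = 1.1956 > 1, so every player's dominant strategy flips to full contribution.
At the Nash equilibrium everyone contributes 54. Group total payoff = 2.4 × 5.48 × 594 = 7812.29.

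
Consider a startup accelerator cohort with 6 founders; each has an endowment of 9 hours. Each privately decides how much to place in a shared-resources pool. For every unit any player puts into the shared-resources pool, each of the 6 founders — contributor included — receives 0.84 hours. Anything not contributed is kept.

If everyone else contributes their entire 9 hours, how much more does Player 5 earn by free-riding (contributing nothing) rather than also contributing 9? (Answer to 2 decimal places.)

1.44 hours

Switching from a contribution of 9 to 0 lets Player 5 keep an extra 9 hours, but lowers the shared-resources pool by 9, which costs Player 5 their own share of that drop: 0.84 × 9 = 7.56.
Net gain = 9 − 7.56 = 1.44. The private return per contributed unit (0.84) is below 1, so free-riding is indeed the best response regardless of what the others do.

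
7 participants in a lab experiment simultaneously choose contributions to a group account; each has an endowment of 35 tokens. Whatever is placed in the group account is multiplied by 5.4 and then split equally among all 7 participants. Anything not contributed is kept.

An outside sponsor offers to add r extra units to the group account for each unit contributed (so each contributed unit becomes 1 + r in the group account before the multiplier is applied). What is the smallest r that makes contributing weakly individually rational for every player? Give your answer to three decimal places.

With matching at rate r, one contributed unit becomes (1 + r) in the group account and returns 5.4 × (1 + r) / 7 to the contributor.
Setting this equal to 1: 1 + r = 7/5.4 = 1.2963.
So the minimum matching rate is r = 1.2963 − 1 = 0.296.

0.296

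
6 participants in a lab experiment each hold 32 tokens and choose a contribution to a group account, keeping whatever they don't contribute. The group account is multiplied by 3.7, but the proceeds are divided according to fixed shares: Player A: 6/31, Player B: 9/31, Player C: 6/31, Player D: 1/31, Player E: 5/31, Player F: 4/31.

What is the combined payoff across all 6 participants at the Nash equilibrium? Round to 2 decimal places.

Each unit j contributes comes back to j as 3.7 × (j's share), so j prefers to contribute only if that share exceeds 1/3.7 = 0.2703; otherwise keeping the unit dominates.
The only share above 0.2703 is Player B's 9/31, contributing 32; the remaining 5 contribute 0. Total contributed: 32.
The group account pays out 3.7 × 32 = 118.40 in total (split across the unequal shares, but the aggregate is all that matters for the group sum).
The 5 free-riders keep 32 each, adding 160. Group total = 160 + 118.40 = 278.40.

278.40 tokens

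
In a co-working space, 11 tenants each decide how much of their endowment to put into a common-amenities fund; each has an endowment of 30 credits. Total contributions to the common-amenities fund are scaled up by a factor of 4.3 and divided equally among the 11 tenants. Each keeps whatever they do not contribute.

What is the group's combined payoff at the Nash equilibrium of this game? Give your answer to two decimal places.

330.00 credits

Each contributed unit returns 4.3/11 = 0.3909 to its contributor — below 1 — so contributing 0 is dominant for every player. At the Nash equilibrium everyone keeps their 30, and the group total is 11 × 30 = 330.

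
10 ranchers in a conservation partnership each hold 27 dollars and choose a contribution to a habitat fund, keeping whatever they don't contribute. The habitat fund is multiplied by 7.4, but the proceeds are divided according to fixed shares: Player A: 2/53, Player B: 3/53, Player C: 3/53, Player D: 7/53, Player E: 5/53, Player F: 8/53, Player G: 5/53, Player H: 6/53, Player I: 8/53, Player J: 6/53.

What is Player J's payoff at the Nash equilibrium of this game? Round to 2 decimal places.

72.24 dollars

For player j, contributing a unit is worthwhile iff 7.4 × (j's share) ≥ 1, i.e. iff j's share is at least 0.1351.
Player F and Player I are above the threshold, contributing 27 each; the remaining 8 contribute 0. Total contributed: 54.
Player J keeps 27 and receives 7.4 × 54 × 6/53 = 45.24 from the habitat fund, for a payoff of 72.24.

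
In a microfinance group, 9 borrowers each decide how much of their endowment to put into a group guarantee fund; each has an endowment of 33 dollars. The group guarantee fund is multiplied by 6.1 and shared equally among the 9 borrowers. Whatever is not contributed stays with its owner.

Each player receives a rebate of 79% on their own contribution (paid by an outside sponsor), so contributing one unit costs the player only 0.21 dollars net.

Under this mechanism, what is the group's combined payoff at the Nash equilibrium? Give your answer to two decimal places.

2046.33 dollars

With the mechanism, a contributed unit returns (6.1/9) / 0.21 = 3.2275 per unit of net cost to the contributor — now above 1 — so contributing fully is weakly dominant for every player.
At the Nash equilibrium everyone contributes 33. Group total payoff = 9 × (33 × 0.79 + 6.1 × 33) = 2046.33.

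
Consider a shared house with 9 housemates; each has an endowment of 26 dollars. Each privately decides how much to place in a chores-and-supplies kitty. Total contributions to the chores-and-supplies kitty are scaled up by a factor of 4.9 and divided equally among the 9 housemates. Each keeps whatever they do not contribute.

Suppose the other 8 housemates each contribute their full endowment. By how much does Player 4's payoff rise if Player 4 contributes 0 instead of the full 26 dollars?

11.84 dollars

Switching from a contribution of 26 to 0 lets Player 4 keep an extra 26 dollars, but lowers the chores-and-supplies kitty by 26, which costs Player 4 their own share of that drop: 4.9/9 × 26 = 14.16.
Net gain = 26 − 14.16 = 11.84. The private return per contributed unit (0.5444) is below 1, so free-riding is indeed the best response regardless of what the others do.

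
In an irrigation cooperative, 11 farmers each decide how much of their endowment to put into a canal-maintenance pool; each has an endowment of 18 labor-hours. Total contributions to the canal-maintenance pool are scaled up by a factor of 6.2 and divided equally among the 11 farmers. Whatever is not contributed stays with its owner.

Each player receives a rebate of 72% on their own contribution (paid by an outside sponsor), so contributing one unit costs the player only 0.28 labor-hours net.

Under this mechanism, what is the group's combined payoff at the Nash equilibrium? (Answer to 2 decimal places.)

With the mechanism, a contributed unit returns (6.2/11) / 0.28 = 2.0130 per unit of net cost to the contributor — now above 1 — so contributing fully is weakly dominant for every player.
At the Nash equilibrium everyone contributes 18. Group total payoff = 11 × (18 × 0.72 + 6.2 × 18) = 1370.16.

1370.16 labor-hours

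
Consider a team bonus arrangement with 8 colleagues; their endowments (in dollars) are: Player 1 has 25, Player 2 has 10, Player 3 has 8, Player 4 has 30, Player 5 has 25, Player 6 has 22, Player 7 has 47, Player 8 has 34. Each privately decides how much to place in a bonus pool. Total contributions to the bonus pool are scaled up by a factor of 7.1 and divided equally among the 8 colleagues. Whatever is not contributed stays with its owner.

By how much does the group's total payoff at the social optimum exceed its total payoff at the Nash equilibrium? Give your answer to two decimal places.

The private return per contributed unit is 7.1/8 = 0.8875 < 1 for every player regardless of endowment, so the Nash equilibrium is zero contribution and the group total is Σ E_j = 25 + 10 + 8 + 30 + 25 + 22 + 47 + 34 = 201.
Each contributed unit returns 7.100 to the group, so the social optimum is full contribution by everyone: group total = 7.100 × 201 = 1427.10.
Efficiency loss = (7.100 − 1) × 201 = 1226.10.

1226.10 dollars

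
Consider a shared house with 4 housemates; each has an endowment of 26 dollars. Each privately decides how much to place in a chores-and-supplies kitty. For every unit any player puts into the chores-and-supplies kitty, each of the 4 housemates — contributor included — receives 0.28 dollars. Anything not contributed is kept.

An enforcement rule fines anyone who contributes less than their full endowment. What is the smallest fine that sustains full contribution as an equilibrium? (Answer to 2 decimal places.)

Given the others contribute fully, the best deviation is to contribute 0 (any partial contribution still incurs the fine and gives up units whose private return 0.28 is below 1).
Deviating from 26 to 0 saves 26 dollars but forfeits the deviator's share of the drop in the chores-and-supplies kitty: 0.28 × 26 = 7.28.
So the deviation gain is 26 − 7.28 = 18.72, and the fine must be at least 18.72 dollars to wipe it out.

18.72 dollars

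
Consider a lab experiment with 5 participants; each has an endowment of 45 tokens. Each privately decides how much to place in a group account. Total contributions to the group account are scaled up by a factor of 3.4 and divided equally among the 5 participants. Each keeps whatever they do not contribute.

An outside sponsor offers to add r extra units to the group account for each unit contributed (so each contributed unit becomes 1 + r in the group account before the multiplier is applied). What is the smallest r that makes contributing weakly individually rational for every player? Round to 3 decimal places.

With matching at rate r, one contributed unit becomes (1 + r) in the group account and returns 3.4 × (1 + r) / 5 to the contributor.
Setting this equal to 1: 1 + r = 5/3.4 = 1.4706.
So the minimum matching rate is r = 1.4706 − 1 = 0.471.

0.471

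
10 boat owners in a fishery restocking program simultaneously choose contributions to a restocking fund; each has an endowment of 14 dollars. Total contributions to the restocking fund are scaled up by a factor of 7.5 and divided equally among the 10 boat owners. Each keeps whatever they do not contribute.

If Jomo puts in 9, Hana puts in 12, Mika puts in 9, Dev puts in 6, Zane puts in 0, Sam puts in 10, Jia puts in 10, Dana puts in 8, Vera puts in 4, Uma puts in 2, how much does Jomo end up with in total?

57.50 dollars

Total contributed: 9 + 12 + 9 + 6 + 0 + 10 + 10 + 8 + 4 + 2 = 70.
Each receives 7.5 × 70 / 10 = 52.50 from the restocking fund.
Jomo keeps 14 − 9 = 5, so Jomo's payoff is 5 + 52.50 = 57.50.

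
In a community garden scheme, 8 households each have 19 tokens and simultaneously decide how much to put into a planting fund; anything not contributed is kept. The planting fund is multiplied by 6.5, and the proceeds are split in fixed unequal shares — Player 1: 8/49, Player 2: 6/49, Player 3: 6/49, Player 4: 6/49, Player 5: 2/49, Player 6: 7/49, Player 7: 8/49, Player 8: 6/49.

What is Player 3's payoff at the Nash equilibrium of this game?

49.24 tokens

Each unit j contributes comes back to j as 6.5 × (j's share), so j prefers to contribute only if that share exceeds 1/6.5 = 0.1538; otherwise keeping the unit dominates.
Player 1 and Player 7 clear that bar, contributing 19 each; the remaining 6 contribute 0. Total contributed: 38.
Player 3 keeps 19 and receives 6.5 × 38 × 6/49 = 30.24 from the planting fund, for a payoff of 49.24.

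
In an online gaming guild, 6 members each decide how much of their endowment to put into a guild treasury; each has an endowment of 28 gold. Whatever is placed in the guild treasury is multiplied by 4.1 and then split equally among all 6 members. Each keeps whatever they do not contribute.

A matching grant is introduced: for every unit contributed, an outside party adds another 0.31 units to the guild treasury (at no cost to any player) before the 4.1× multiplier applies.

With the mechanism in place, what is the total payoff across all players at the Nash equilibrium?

168.00 gold

Even with the mechanism, each unit contributed returns only 4.1 × 1.31 / 6 = 0.8952 per unit of net cost, so contributing nothing is still dominant.
Everyone keeps their endowment and the group total is 6 × 28 = 168.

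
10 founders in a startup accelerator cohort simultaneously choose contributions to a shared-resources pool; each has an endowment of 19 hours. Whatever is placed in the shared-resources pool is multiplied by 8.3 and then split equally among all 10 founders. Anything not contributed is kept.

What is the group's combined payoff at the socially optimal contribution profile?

Each contributed unit returns 8.300 to the group as a whole (0.8300 to each of 10 players), which exceeds 1, so the social optimum is full contribution: group total = 8.300 × 190 = 1577.00.

1577.00 hours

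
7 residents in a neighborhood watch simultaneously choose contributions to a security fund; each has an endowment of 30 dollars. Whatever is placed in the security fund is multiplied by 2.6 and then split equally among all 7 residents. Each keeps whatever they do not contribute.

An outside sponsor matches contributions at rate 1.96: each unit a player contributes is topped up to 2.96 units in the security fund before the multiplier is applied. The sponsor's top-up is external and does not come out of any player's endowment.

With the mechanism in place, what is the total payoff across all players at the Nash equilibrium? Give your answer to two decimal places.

1616.16 dollars

Under the mechanism each unit contributed yields 2.6 × 2.96 / 7 = 1.0994 back to its contributor per unit of net cost, which exceeds 1, making full contribution the dominant choice for everyone.
So the Nash equilibrium is full contribution by all 7; the group earns 2.6 × 2.96 × 210 = 1616.16.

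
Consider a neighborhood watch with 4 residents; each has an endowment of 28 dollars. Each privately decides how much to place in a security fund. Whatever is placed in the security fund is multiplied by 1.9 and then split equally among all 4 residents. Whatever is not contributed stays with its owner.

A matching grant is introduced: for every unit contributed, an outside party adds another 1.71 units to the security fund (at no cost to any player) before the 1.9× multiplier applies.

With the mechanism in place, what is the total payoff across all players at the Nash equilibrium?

576.69 dollars

The effective private return per unit is now 1.9 × 2.71 / 4 = 1.2873 > 1, so every player's dominant strategy flips to full contribution.
So the Nash equilibrium is full contribution by all 4; the group earns 1.9 × 2.71 × 112 = 576.69.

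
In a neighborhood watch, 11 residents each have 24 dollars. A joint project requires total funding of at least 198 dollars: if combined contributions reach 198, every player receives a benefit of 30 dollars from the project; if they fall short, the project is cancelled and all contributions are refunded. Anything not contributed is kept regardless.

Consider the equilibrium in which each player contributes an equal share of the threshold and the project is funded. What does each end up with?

36 dollars

Equal share of the threshold: 198/11 = 18.
At this profile no one gains by cutting their contribution: any cut drops the total below 198, the project is cancelled, contributions are refunded, and the deviator ends with 24, which is less than 24 − 18 + 30 = 36. Contributing more than 18 just wastes the excess. So contributing exactly 18 is a best response.
Each player's payoff: 24 − 18 + 30 = 36.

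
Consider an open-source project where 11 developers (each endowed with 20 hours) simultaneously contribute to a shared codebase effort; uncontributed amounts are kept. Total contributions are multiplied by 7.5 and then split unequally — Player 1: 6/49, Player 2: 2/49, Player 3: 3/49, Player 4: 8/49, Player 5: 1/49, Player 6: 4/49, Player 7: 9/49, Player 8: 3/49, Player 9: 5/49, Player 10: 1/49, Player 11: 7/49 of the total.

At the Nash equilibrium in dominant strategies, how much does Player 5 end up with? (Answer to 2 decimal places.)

A player with share s gets back 7.5·s per unit contributed, so full contribution is dominant for anyone with s > 1/7.5 = 0.1333 and zero contribution is dominant for anyone below.
The shares above 0.1333 belong to Player 4, Player 7 and Player 11, contributing 20 each; the remaining 8 contribute 0. Total contributed: 60.
Player 5 keeps 20 and receives 7.5 × 60 × 1/49 = 9.18 from the shared codebase effort, for a payoff of 29.18.

29.18 hours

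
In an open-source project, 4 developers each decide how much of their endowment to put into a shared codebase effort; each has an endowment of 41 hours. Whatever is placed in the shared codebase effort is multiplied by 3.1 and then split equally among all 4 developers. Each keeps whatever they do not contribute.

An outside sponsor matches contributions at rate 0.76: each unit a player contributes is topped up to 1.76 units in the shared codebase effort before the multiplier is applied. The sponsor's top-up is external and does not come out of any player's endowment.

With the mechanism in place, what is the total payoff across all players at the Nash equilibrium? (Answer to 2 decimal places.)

894.78 hours

Under the mechanism each unit contributed yields 3.1 × 1.76 / 4 = 1.3640 back to its contributor per unit of net cost, which exceeds 1, making full contribution the dominant choice for everyone.
At the Nash equilibrium everyone contributes 41. Group total payoff = 3.1 × 1.76 × 164 = 894.78.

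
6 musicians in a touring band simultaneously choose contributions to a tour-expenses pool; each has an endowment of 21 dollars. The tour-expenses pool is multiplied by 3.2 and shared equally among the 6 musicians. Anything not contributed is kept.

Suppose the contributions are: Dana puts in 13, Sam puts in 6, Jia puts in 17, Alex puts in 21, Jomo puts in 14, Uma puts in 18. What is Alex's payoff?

Total contributed: 13 + 6 + 17 + 21 + 14 + 18 = 89.
Each receives 3.2 × 89 / 6 = 47.47 from the tour-expenses pool.
Alex keeps 21 − 21 = 0, so Alex's payoff is 0 + 47.47 = 47.47.

47.47 dollars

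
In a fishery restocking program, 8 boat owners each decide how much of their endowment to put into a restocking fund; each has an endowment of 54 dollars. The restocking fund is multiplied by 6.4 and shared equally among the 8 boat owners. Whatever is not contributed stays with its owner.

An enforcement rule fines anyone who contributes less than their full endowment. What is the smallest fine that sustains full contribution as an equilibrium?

10.80 dollars

Given the others contribute fully, the best deviation is to contribute 0 (any partial contribution still incurs the fine and gives up units whose private return 0.8000 is below 1).
Deviating from 54 to 0 saves 54 dollars but forfeits the deviator's share of the drop in the restocking fund: 6.4/8 × 54 = 43.20.
So the deviation gain is 54 − 43.20 = 10.80, and the fine must be at least 10.80 dollars to wipe it out.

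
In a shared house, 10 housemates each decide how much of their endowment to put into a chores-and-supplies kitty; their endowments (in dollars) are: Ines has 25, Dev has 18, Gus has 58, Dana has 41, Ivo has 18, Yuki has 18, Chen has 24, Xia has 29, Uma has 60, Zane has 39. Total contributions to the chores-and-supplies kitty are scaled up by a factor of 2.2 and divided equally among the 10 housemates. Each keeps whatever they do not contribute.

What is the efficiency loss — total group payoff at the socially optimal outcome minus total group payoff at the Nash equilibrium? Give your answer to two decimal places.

396.00 dollars

The private return per contributed unit is 2.2/10 = 0.2200 < 1 for every player regardless of endowment, so the Nash equilibrium is zero contribution and the group total is Σ E_j = 25 + 18 + 58 + 41 + 18 + 18 + 24 + 29 + 60 + 39 = 330.
Each contributed unit returns 2.200 to the group, so the social optimum is full contribution by everyone: group total = 2.200 × 330 = 726.00.
Efficiency loss = (2.200 − 1) × 330 = 396.00.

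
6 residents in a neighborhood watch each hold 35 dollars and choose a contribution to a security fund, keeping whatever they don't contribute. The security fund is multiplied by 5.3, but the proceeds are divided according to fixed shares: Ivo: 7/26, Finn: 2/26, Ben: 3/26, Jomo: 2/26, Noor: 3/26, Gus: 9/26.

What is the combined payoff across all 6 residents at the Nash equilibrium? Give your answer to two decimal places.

511.00 dollars

A player with share s gets back 5.3·s per unit contributed, so full contribution is dominant for anyone with s > 1/5.3 = 0.1887 and zero contribution is dominant for anyone below.
Ivo and Gus are above the threshold, contributing 35 each; the remaining 4 contribute 0. Total contributed: 70.
The security fund pays out 5.3 × 70 = 371.00 in total (split across the unequal shares, but the aggregate is all that matters for the group sum).
The 4 free-riders keep 35 each, adding 140. Group total = 140 + 371.00 = 511.00.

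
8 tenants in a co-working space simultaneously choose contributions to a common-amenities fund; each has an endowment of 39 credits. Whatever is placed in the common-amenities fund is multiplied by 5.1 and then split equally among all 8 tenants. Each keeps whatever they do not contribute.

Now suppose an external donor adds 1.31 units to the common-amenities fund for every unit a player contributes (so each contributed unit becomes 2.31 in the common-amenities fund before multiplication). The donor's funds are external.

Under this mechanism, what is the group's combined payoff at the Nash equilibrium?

The effective private return per unit is now 5.1 × 2.31 / 8 = 1.4726 > 1, so every player's dominant strategy flips to full contribution.
At the Nash equilibrium everyone contributes 39. Group total payoff = 5.1 × 2.31 × 312 = 3675.67.

3675.67 credits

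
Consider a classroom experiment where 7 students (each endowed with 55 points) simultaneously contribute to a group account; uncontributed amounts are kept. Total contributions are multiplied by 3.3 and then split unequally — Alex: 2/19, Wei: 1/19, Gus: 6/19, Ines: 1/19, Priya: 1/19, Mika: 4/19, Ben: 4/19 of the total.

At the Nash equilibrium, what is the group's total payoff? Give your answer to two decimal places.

For player j, contributing a unit is worthwhile iff 3.3 × (j's share) ≥ 1, i.e. iff j's share is at least 0.3030.
The only share above 0.3030 is Gus's 6/19, contributing 55; the remaining 6 contribute 0. Total contributed: 55.
The group account pays out 3.3 × 55 = 181.50 in total (split across the unequal shares, but the aggregate is all that matters for the group sum).
The 6 free-riders keep 55 each, adding 330. Group total = 330 + 181.50 = 511.50.

511.50 points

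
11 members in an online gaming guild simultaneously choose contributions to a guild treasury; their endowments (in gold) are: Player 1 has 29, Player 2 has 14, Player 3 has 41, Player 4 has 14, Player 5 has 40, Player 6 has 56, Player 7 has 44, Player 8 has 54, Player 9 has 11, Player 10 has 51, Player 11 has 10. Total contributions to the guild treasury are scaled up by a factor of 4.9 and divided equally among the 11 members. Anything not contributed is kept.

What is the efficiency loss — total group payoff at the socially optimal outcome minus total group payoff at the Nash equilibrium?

1419.60 gold

The private return per contributed unit is 4.9/11 = 0.4455 < 1 for every player regardless of endowment, so the Nash equilibrium is zero contribution and the group total is Σ E_j = 29 + 14 + 41 + 14 + 40 + 56 + 44 + 54 + 11 + 51 + 10 = 364.
Each contributed unit returns 4.900 to the group, so the social optimum is full contribution by everyone: group total = 4.900 × 364 = 1783.60.
Efficiency loss = (4.900 − 1) × 364 = 1419.60.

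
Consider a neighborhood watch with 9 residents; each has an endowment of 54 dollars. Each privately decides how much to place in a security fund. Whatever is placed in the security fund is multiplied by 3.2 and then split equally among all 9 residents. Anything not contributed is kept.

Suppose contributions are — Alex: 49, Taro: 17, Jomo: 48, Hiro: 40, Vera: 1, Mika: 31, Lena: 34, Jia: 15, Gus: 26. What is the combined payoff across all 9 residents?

1060.20 dollars

Total contributed: 49 + 17 + 48 + 40 + 1 + 31 + 34 + 15 + 26 = 261; total kept: 9 × 54 − 261 = 225.
The security fund pays out 3.2 × 261 = 835.20 in aggregate.
Group total = 225 + 835.20 = 1060.20.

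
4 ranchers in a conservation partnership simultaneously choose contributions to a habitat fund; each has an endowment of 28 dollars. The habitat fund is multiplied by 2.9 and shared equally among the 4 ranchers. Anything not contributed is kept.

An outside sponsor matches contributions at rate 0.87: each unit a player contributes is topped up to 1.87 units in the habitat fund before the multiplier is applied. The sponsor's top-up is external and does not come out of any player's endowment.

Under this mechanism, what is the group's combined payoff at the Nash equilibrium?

607.38 dollars

With the mechanism, a contributed unit returns 2.9 × 1.87 / 4 = 1.3558 per unit of net cost to the contributor — now above 1 — so contributing fully is weakly dominant for every player.
So the Nash equilibrium is full contribution by all 4; the group earns 2.9 × 1.87 × 112 = 607.38.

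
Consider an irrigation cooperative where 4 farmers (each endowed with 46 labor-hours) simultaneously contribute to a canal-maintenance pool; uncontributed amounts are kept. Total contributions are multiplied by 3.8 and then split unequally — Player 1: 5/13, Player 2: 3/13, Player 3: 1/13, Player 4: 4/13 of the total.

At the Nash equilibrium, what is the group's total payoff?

441.60 labor-hours

For player j, contributing a unit is worthwhile iff 3.8 × (j's share) ≥ 1, i.e. iff j's share is at least 0.2632.
Player 1 and Player 4 clear that bar, contributing 46 each; the remaining 2 contribute 0. Total contributed: 92.
The canal-maintenance pool pays out 3.8 × 92 = 349.60 in total (split across the unequal shares, but the aggregate is all that matters for the group sum).
The 2 free-riders keep 46 each, adding 92. Group total = 92 + 349.60 = 441.60.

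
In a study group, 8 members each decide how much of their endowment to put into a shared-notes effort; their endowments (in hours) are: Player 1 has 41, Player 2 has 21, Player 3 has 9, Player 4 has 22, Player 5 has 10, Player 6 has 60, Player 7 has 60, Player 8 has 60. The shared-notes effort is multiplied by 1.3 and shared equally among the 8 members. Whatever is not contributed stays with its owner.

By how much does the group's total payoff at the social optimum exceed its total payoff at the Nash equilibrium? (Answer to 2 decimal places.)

The private return per contributed unit is 1.3/8 = 0.1625 < 1 for every player regardless of endowment, so the Nash equilibrium is zero contribution and the group total is Σ E_j = 41 + 21 + 9 + 22 + 10 + 60 + 60 + 60 = 283.
Each contributed unit returns 1.300 to the group, so the social optimum is full contribution by everyone: group total = 1.300 × 283 = 367.90.
Efficiency loss = (1.300 − 1) × 283 = 84.90.

84.90 hours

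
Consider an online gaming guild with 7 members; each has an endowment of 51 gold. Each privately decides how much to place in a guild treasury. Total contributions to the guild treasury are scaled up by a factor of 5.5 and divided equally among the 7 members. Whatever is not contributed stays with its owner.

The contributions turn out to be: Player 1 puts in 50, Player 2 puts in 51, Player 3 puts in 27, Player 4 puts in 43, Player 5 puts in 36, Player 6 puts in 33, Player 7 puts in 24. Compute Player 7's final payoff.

Total contributed: 50 + 51 + 27 + 43 + 36 + 33 + 24 = 264.
Each receives 5.5 × 264 / 7 = 207.43 from the guild treasury.
Player 7 keeps 51 − 24 = 27, so Player 7's payoff is 27 + 207.43 = 234.43.

234.43 gold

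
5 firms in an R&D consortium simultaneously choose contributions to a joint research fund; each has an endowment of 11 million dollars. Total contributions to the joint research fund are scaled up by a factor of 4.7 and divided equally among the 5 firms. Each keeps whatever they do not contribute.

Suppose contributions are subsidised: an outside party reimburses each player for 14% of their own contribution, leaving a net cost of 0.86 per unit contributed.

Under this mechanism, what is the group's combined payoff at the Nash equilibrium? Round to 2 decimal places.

266.20 million dollars

The effective private return per unit is now (4.7/5) / 0.86 = 1.0930 > 1, so every player's dominant strategy flips to full contribution.
At the Nash equilibrium everyone contributes 11. Group total payoff = 5 × (11 × 0.14 + 4.7 × 11) = 266.20.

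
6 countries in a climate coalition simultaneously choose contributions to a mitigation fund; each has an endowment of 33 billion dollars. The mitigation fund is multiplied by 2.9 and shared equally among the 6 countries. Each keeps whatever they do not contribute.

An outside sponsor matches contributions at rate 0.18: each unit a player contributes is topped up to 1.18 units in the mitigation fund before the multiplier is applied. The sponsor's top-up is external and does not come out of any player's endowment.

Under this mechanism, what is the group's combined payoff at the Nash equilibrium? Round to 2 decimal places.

198.00 billion dollars

With the mechanism, a contributed unit returns 2.9 × 1.18 / 6 = 0.5703 per unit of net cost — still below 1 — so contributing 0 remains dominant for every player.
At the Nash equilibrium no one contributes; group total payoff = 6 × 33 = 198.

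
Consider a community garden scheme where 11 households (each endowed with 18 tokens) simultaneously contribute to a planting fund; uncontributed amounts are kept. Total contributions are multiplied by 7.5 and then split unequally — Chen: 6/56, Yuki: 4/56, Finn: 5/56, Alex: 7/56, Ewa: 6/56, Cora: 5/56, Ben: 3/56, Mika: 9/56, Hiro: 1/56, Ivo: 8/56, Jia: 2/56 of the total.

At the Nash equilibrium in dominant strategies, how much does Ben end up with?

Each unit j contributes comes back to j as 7.5 × (j's share), so j prefers to contribute only if that share exceeds 1/7.5 = 0.1333; otherwise keeping the unit dominates.
Mika and Ivo clear that bar, contributing 18 each; the remaining 9 contribute 0. Total contributed: 36.
Ben keeps 18 and receives 7.5 × 36 × 3/56 = 14.46 from the planting fund, for a payoff of 32.46.

32.46 tokens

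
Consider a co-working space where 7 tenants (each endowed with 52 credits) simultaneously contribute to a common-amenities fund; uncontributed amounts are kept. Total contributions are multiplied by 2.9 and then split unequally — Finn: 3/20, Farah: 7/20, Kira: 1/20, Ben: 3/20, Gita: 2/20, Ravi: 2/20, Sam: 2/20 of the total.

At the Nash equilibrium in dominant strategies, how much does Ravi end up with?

67.08 credits

Player j's private return per contributed unit is 2.9 × (j's share). Contributing is weakly dominant for j when that share is at least 1/2.9 = 0.3448, and contributing 0 is dominant otherwise.
The only share above 0.3448 is Farah's 7/20, contributing 52; the remaining 6 contribute 0. Total contributed: 52.
Ravi keeps 52 and receives 2.9 × 52 × 2/20 = 15.08 from the common-amenities fund, for a payoff of 67.08.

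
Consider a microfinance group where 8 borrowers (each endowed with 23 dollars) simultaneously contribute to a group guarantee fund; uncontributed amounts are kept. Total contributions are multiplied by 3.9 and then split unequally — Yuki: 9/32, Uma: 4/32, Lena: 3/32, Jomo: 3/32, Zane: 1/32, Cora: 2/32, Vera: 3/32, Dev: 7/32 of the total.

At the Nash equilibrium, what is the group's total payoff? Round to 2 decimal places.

Each unit j contributes comes back to j as 3.9 × (j's share), so j prefers to contribute only if that share exceeds 1/3.9 = 0.2564; otherwise keeping the unit dominates.
Only Yuki (9/32) clears that bar, contributing 23; the remaining 7 contribute 0. Total contributed: 23.
The group guarantee fund pays out 3.9 × 23 = 89.70 in total (split across the unequal shares, but the aggregate is all that matters for the group sum).
The 7 free-riders keep 23 each, adding 161. Group total = 161 + 89.70 = 250.70.

250.70 dollars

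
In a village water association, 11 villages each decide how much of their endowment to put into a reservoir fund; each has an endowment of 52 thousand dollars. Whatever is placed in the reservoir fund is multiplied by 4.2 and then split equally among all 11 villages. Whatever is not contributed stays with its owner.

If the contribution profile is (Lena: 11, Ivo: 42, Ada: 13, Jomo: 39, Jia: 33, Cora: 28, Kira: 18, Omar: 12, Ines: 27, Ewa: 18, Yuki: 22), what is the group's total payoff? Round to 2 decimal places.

1413.60 thousand dollars

Total contributed: 11 + 42 + 13 + 39 + 33 + 28 + 18 + 12 + 27 + 18 + 22 = 263; total kept: 11 × 52 − 263 = 309.
The reservoir fund pays out 4.2 × 263 = 1104.60 in aggregate.
Group total = 309 + 1104.60 = 1413.60.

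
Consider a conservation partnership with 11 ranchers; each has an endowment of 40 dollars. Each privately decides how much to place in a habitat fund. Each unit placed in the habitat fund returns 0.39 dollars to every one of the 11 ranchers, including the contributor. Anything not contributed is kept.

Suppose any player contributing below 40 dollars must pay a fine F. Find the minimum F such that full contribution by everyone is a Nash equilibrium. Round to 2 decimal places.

24.40 dollars

Given the others contribute fully, the best deviation is to contribute 0 (any partial contribution still incurs the fine and gives up units whose private return 0.39 is below 1).
Deviating from 40 to 0 saves 40 dollars but forfeits the deviator's share of the drop in the habitat fund: 0.39 × 40 = 15.60.
So the deviation gain is 40 − 15.60 = 24.40, and the fine must be at least 24.40 dollars to wipe it out.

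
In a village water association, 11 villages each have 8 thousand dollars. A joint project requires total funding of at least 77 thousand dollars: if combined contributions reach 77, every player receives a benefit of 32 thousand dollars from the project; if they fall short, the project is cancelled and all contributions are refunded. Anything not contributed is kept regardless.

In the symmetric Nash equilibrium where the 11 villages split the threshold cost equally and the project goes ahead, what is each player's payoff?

33 thousand dollars

Equal share of the threshold: 77/11 = 7.
At this profile no one gains by cutting their contribution: any cut drops the total below 77, the project is cancelled, contributions are refunded, and the deviator ends with 8, which is less than 8 − 7 + 32 = 33. Contributing more than 7 just wastes the excess. So contributing exactly 7 is a best response.
Each player's payoff: 8 − 7 + 32 = 33.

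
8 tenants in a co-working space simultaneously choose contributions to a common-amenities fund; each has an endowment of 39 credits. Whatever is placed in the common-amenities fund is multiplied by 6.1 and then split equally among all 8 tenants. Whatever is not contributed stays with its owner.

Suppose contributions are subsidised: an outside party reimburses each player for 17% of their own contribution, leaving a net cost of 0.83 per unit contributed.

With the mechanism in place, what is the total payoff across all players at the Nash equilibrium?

With the mechanism, a contributed unit returns (6.1/8) / 0.83 = 0.9187 per unit of net cost — still below 1 — so contributing 0 remains dominant for every player.
At the Nash equilibrium no one contributes; group total payoff = 8 × 39 = 312.

312.00 credits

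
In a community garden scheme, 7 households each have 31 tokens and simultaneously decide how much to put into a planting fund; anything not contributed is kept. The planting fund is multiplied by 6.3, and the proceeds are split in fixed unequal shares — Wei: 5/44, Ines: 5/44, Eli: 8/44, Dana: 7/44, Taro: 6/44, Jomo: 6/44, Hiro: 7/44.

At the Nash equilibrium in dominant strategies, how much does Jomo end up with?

110.90 tokens

Each unit j contributes comes back to j as 6.3 × (j's share), so j prefers to contribute only if that share exceeds 1/6.3 = 0.1587; otherwise keeping the unit dominates.
Eli, Dana and Hiro clear that bar, contributing 31 each; the remaining 4 contribute 0. Total contributed: 93.
Jomo keeps 31 and receives 6.3 × 93 × 6/44 = 79.90 from the planting fund, for a payoff of 110.90.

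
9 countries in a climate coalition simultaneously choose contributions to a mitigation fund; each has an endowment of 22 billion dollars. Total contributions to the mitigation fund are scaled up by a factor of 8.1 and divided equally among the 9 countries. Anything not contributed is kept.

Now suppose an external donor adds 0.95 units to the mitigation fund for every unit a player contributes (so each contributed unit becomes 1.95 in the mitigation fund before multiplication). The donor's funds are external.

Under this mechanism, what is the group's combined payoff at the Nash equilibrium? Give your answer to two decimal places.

3127.41 billion dollars

With the mechanism, a contributed unit returns 8.1 × 1.95 / 9 = 1.7550 per unit of net cost to the contributor — now above 1 — so contributing fully is weakly dominant for every player.
At the Nash equilibrium everyone contributes 22. Group total payoff = 8.1 × 1.95 × 198 = 3127.41.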